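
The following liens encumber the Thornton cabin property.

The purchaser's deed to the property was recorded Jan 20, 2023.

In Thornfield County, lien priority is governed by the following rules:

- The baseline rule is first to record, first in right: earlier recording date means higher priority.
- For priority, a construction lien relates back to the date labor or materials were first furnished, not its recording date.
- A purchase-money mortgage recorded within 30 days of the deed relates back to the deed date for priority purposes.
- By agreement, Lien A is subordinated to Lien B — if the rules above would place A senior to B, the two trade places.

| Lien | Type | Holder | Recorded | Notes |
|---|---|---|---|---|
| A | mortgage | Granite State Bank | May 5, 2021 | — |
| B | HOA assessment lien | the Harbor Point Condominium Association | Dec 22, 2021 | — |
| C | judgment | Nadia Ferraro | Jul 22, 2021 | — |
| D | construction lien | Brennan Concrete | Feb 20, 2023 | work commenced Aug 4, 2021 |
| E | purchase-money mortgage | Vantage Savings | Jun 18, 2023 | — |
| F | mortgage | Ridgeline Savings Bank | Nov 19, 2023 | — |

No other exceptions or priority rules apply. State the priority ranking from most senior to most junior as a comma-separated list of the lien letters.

First, effective dates: D is treated as recorded Aug 4, 2021, the work-commencement date; E was recorded 149 days after the deed, outside the 30-day window, so it keeps its recording date.
By effective date, earliest first: A (May 5, 2021), C (Jul 22, 2021), D (Aug 4, 2021), B (Dec 22, 2021), E (Jun 18, 2023), F (Nov 19, 2023).
The subordination applies — A was senior to B — so A and B swap.

B, C, D, A, E, F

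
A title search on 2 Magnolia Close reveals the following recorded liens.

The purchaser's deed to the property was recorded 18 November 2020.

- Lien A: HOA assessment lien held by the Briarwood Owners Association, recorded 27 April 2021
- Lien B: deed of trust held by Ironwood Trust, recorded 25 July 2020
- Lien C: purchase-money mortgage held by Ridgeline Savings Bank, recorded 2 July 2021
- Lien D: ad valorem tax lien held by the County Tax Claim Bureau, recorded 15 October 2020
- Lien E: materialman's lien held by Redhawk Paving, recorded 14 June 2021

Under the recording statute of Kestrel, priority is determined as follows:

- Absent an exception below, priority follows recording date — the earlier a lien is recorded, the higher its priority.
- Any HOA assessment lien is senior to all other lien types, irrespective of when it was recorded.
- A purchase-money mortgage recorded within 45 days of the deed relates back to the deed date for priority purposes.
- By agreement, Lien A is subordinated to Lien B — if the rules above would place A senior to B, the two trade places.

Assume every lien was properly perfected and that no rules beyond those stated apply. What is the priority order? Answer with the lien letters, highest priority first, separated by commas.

Adjusting effective dates: C missed the 45-day window (226 days after the deed), so its recording date stands.
A is an HOA assessment lien, so it outranks all other liens regardless of date.
Among the remaining liens, by effective date: B (25 July 2020), D (15 October 2020), E (14 June 2021), C (2 July 2021).
A is senior to B before the subordination, so the two trade places.

B, A, D, E, C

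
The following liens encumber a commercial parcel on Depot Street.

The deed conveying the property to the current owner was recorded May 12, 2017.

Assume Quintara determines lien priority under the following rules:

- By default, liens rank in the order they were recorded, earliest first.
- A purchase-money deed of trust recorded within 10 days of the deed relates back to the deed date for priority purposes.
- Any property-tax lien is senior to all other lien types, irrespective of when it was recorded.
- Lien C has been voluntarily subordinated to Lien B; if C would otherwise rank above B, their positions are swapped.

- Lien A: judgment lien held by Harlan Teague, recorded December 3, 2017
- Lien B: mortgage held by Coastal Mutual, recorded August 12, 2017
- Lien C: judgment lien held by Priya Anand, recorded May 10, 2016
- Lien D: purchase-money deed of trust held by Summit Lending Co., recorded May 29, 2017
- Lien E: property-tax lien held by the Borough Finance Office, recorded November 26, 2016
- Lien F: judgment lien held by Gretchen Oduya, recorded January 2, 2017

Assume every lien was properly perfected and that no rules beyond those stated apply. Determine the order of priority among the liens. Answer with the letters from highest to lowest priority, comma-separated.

First, effective dates: D missed the 10-day window (17 days after the deed), so its recording date stands.
E is a property-tax lien and takes priority over every other lien.
Remaining liens by effective date: C (May 10, 2016), F (January 2, 2017), D (May 29, 2017), B (August 12, 2017), A (December 3, 2017).
The subordination applies — C was senior to B — so C and B swap.

E, B, F, D, C, A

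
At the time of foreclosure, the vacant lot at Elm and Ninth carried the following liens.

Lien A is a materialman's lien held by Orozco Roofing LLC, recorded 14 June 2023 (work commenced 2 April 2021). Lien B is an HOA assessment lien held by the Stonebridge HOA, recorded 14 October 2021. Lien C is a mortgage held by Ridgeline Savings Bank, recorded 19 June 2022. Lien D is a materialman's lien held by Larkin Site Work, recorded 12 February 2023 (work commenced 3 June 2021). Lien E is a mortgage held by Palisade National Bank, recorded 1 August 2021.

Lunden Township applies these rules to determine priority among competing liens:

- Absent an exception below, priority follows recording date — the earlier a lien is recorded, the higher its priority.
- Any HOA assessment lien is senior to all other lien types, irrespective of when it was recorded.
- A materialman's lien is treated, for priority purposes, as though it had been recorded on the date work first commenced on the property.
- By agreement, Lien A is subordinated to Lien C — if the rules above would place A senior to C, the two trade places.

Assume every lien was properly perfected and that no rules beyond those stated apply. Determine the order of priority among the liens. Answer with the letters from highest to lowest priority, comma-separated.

First, effective dates: A is treated as recorded 2 April 2021, the work-commencement date; D relates back to 3 June 2021 (work commenced).
B, as an HOA assessment lien, has superpriority and ranks first.
Among the remaining liens, by effective date: A (2 April 2021), D (3 June 2021), E (1 August 2021), C (19 June 2022).
A would otherwise be senior to C, so under the subordination agreement A and C exchange positions.

B, C, D, E, A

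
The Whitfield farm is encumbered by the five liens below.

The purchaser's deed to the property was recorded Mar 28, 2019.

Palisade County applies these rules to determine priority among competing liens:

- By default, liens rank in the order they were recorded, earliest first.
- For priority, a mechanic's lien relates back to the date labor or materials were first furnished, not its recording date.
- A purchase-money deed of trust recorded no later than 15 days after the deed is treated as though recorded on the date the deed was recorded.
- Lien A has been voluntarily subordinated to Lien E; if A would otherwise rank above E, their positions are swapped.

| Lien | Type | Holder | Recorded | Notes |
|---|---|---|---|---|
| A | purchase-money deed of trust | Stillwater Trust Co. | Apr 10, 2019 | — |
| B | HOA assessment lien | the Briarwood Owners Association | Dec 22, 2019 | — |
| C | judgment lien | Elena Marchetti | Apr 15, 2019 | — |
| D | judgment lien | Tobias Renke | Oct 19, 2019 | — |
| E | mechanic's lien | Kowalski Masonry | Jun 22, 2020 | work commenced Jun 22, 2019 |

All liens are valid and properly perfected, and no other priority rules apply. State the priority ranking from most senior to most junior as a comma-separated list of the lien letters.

E, C, A, D, B

Effective dates: A's effective date is the deed date, Mar 28, 2019; E is treated as recorded Jun 22, 2019, the work-commencement date.
Ordering by effective date: A (Mar 28, 2019), C (Apr 15, 2019), E (Jun 22, 2019), D (Oct 19, 2019), B (Dec 22, 2019).
The subordination applies — A was senior to E — so A and E swap.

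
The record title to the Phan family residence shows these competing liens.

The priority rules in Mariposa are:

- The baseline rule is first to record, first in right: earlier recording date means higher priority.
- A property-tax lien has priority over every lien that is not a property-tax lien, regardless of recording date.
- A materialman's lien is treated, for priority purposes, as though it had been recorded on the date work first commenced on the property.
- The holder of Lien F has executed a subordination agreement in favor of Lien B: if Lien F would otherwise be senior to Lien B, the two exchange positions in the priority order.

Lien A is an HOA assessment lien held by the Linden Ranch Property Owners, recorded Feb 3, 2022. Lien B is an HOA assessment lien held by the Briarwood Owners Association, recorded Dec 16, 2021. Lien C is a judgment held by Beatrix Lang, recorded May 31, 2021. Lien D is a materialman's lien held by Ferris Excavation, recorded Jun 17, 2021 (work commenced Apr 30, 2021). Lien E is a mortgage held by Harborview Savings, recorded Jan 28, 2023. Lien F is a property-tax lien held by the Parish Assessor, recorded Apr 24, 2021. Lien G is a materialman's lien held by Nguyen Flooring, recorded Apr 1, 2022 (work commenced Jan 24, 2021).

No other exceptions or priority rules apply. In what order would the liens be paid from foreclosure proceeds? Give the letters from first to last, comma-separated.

B, G, D, C, F, A, E

Effective dates after the stated exceptions: D relates back to Apr 30, 2021 (work commenced); G is treated as recorded Jan 24, 2021, the work-commencement date.
F is a property-tax lien and takes priority over every other lien.
Ordering the rest by effective date: G (Jan 24, 2021), D (Apr 30, 2021), C (May 31, 2021), B (Dec 16, 2021), A (Feb 3, 2022), E (Jan 28, 2023).
F would otherwise be senior to B, so under the subordination agreement F and B exchange positions.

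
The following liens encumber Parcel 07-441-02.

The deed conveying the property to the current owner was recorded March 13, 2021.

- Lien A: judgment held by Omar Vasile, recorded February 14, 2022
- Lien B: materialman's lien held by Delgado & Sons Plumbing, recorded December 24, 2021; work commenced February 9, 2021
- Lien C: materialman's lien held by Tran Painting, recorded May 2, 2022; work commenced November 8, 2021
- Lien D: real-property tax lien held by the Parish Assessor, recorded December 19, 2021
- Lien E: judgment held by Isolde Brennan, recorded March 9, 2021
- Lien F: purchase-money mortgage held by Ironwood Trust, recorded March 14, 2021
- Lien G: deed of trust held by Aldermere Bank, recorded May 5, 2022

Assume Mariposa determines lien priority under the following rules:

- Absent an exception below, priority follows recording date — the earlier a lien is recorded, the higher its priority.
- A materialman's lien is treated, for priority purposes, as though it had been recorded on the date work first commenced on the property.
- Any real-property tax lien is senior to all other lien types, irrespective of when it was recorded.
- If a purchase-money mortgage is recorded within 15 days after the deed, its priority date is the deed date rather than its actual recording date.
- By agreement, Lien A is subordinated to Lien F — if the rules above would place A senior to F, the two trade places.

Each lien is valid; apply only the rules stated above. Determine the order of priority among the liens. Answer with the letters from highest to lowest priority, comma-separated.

D, B, E, F, C, A, G

First, effective dates: B is treated as recorded February 9, 2021, the work-commencement date; C's effective date is November 8, 2021, when work began; F relates back to the deed date March 13, 2021.
D, as a real-property tax lien, has superpriority and ranks first.
Remaining liens by effective date: B (February 9, 2021), E (March 9, 2021), F (March 13, 2021), C (November 8, 2021), A (February 14, 2022), G (May 5, 2022).
A already ranks below F; the subordination has no effect.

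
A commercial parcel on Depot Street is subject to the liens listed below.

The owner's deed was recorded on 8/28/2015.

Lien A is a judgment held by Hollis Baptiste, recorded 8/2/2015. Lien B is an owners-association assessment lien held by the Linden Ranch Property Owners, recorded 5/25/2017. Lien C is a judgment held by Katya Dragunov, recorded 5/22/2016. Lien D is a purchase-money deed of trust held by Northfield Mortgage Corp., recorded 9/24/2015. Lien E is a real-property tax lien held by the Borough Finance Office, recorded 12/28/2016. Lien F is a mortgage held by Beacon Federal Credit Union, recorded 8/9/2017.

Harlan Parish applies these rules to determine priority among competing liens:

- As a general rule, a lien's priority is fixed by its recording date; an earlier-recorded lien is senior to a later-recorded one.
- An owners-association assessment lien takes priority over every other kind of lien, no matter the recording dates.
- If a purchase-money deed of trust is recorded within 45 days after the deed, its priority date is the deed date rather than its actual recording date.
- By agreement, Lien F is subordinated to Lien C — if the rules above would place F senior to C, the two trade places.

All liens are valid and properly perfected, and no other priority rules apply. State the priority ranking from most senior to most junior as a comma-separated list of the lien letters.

B, A, D, C, E, F

Adjusting effective dates: D's effective date is the deed date, 8/28/2015.
B is an owners-association assessment lien, so it outranks all other liens regardless of date.
The other liens, earliest effective date first: A (8/2/2015), D (8/28/2015), C (5/22/2016), E (12/28/2016), F (8/9/2017).
Since F is not senior to C, the subordination leaves the order unchanged.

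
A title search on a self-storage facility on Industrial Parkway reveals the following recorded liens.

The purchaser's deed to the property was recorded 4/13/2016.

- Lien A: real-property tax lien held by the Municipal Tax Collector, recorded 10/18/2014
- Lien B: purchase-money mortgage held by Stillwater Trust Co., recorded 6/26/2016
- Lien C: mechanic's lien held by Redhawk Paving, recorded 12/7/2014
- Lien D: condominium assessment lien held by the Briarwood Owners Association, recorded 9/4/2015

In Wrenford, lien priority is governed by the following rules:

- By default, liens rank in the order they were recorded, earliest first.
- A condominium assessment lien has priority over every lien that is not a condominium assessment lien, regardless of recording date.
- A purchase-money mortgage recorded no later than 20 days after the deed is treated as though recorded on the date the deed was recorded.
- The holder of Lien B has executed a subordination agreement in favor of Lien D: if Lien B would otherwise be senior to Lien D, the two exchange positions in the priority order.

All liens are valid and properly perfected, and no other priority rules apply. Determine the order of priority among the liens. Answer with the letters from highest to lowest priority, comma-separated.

Adjusting effective dates: B missed the 20-day window (74 days after the deed), so its recording date stands.
D, as a condominium assessment lien, has superpriority and ranks first.
Remaining liens by effective date: A (10/18/2014), C (12/7/2014), B (6/26/2016).
B already ranks below D; the subordination has no effect.

D, A, C, B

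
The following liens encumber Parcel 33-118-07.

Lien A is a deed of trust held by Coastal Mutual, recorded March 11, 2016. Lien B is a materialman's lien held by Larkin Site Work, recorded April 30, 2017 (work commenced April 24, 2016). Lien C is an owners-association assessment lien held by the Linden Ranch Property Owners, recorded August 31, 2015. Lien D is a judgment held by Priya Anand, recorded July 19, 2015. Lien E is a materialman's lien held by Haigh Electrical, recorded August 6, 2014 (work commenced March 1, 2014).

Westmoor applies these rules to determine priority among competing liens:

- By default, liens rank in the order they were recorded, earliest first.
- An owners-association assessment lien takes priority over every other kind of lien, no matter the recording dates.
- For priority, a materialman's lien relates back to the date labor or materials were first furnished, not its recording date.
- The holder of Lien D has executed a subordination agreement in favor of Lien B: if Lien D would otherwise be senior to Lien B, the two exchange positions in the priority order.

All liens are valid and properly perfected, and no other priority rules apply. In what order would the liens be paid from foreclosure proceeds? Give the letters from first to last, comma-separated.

First, effective dates: B relates back to April 24, 2016 (work commenced); E relates back to March 1, 2014 (work commenced).
C is an owners-association assessment lien, so it outranks all other liens regardless of date.
Among the remaining liens, by effective date: E (March 1, 2014), D (July 19, 2015), A (March 11, 2016), B (April 24, 2016).
D would otherwise be senior to B, so under the subordination agreement D and B exchange positions.

C, E, B, A, D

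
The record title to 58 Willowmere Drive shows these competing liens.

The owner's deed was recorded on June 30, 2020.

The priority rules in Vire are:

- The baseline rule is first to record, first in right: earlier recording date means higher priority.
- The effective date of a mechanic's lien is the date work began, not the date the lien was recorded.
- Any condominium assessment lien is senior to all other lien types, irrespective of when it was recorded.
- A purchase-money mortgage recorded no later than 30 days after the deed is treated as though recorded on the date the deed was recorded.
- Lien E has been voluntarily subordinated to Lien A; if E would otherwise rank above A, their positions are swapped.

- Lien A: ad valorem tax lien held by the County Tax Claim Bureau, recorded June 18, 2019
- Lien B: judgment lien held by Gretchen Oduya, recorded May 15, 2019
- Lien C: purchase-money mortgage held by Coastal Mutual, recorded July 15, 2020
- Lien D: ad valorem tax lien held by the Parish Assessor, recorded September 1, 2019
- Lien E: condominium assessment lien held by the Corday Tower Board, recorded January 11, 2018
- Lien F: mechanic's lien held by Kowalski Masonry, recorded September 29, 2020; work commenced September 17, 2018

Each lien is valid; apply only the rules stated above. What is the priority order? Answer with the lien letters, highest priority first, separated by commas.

A, F, B, E, D, C

Adjusting effective dates: C relates back to the deed date June 30, 2020; F's effective date is September 17, 2018, when work began.
E is a condominium assessment lien, so it outranks all other liens regardless of date.
Among the remaining liens, by effective date: F (September 17, 2018), B (May 15, 2019), A (June 18, 2019), D (September 1, 2019), C (June 30, 2020).
Because E would otherwise rank above A, the subordination swaps them.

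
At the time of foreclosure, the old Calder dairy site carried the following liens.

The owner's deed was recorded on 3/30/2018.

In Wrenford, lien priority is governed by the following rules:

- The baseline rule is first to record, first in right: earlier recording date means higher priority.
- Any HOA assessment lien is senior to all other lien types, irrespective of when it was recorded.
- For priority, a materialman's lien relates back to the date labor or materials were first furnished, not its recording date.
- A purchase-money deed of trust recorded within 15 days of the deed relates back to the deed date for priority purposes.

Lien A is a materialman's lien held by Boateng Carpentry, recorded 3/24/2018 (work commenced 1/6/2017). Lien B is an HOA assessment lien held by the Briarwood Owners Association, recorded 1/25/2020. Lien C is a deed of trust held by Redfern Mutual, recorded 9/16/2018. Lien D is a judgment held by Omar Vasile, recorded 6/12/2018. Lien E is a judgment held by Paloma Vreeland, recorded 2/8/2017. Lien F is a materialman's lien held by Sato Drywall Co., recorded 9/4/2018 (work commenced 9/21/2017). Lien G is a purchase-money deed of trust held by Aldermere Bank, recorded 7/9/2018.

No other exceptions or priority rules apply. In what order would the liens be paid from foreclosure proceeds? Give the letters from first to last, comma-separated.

B, A, E, F, D, G, C

First, effective dates: A is treated as recorded 1/6/2017, the work-commencement date; F is treated as recorded 9/21/2017, the work-commencement date; G was recorded 101 days after the deed, outside the 15-day window, so it keeps its recording date.
B is an HOA assessment lien, so it outranks all other liens regardless of date.
Remaining liens by effective date: A (1/6/2017), E (2/8/2017), F (9/21/2017), D (6/12/2018), G (7/9/2018), C (9/16/2018).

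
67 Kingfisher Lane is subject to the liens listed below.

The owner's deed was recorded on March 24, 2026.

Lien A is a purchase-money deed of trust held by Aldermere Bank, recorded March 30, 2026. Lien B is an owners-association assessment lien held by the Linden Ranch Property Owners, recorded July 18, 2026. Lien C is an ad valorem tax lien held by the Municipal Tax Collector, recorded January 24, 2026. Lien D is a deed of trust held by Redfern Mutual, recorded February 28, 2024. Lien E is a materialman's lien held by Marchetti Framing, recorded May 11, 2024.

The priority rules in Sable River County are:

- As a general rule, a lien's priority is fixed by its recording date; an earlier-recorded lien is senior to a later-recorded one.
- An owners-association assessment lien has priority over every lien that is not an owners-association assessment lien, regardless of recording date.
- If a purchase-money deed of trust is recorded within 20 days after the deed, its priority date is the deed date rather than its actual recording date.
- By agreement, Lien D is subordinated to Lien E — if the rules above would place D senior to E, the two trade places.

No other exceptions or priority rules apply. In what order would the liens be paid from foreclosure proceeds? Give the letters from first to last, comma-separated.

Effective dates: A relates back to the deed date March 24, 2026.
B is an owners-association assessment lien and takes priority over every other lien.
Ordering the rest by effective date: D (February 28, 2024), E (May 11, 2024), C (January 24, 2026), A (March 24, 2026).
Because D would otherwise rank above E, the subordination swaps them.

B, E, D, C, A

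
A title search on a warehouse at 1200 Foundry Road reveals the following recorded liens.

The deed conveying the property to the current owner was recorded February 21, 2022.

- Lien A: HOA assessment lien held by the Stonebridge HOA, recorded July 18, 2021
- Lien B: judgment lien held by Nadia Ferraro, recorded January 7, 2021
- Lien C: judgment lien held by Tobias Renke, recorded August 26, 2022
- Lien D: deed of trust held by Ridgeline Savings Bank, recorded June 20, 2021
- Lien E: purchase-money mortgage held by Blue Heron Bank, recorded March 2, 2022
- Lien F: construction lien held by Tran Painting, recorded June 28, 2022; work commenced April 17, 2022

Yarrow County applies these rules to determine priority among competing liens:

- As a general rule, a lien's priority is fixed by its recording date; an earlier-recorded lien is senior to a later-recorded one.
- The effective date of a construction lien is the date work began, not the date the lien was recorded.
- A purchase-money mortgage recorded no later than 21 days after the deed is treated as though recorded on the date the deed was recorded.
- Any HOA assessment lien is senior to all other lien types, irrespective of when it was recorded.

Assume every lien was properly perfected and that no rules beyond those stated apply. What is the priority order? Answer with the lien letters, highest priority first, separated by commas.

First, effective dates: E was recorded within the 21-day window, so its effective date is the deed date February 21, 2022; F's effective date is April 17, 2022, when work began.
As an HOA assessment lien, A is senior to every other lien.
Ordering the rest by effective date: B (January 7, 2021), D (June 20, 2021), E (February 21, 2022), F (April 17, 2022), C (August 26, 2022).

A, B, D, E, F, C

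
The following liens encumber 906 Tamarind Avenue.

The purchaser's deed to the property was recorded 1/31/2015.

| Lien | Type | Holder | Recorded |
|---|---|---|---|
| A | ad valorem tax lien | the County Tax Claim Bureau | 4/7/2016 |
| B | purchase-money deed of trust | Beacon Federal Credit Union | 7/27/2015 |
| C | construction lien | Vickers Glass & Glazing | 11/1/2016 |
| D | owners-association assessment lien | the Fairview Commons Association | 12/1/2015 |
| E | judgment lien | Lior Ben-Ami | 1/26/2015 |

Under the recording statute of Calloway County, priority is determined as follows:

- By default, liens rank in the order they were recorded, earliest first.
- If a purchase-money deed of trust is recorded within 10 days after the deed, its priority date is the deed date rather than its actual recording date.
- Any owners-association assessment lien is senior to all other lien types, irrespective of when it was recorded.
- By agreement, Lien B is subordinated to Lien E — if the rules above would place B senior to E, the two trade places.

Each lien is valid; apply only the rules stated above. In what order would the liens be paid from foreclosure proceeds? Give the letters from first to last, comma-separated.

D, E, B, A, C

First, effective dates: B missed the 10-day window (177 days after the deed), so its recording date stands.
D, as an owners-association assessment lien, has superpriority and ranks first.
Ordering the rest by effective date: E (1/26/2015), B (7/27/2015), A (4/7/2016), C (11/1/2016).
Since B is not senior to E, the subordination leaves the order unchanged.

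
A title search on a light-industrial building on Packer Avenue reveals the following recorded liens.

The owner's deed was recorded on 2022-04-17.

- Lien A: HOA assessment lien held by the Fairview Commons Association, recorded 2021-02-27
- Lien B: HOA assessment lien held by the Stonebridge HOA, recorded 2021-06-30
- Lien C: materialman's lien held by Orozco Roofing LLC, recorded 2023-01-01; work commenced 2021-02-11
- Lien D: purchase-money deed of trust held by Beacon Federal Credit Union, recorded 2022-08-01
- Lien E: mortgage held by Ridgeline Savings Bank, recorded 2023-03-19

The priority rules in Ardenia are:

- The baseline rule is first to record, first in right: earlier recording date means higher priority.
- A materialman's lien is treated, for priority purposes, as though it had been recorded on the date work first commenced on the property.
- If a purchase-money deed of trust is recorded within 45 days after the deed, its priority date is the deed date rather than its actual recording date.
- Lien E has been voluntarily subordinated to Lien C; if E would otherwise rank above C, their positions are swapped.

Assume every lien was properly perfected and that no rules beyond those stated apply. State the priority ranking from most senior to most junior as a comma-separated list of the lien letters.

Effective dates: C relates back to 2021-02-11 (work commenced); D was recorded 106 days after the deed — beyond 45 days — so no relation-back applies.
Ordering by effective date: C (2021-02-11), A (2021-02-27), B (2021-06-30), D (2022-08-01), E (2023-03-19).
E is already junior to C, so the subordination agreement changes nothing.

C, A, B, D, E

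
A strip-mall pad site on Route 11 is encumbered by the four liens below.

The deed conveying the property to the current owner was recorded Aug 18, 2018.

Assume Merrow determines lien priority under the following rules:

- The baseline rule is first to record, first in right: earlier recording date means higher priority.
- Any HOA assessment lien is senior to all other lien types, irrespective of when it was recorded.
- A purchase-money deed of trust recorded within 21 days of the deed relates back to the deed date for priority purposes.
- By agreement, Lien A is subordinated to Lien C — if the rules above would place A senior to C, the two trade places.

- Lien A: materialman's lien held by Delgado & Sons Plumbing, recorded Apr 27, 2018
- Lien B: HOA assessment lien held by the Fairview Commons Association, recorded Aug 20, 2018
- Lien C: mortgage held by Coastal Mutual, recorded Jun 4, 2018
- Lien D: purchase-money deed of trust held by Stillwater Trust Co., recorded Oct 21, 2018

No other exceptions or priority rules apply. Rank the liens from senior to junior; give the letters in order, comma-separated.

B, C, A, D

First, effective dates: D was recorded 64 days after the deed, outside the 21-day window, so it keeps its recording date.
B, as an HOA assessment lien, has superpriority and ranks first.
Among the remaining liens, by effective date: A (Apr 27, 2018), C (Jun 4, 2018), D (Oct 21, 2018).
Because A would otherwise rank above C, the subordination swaps them.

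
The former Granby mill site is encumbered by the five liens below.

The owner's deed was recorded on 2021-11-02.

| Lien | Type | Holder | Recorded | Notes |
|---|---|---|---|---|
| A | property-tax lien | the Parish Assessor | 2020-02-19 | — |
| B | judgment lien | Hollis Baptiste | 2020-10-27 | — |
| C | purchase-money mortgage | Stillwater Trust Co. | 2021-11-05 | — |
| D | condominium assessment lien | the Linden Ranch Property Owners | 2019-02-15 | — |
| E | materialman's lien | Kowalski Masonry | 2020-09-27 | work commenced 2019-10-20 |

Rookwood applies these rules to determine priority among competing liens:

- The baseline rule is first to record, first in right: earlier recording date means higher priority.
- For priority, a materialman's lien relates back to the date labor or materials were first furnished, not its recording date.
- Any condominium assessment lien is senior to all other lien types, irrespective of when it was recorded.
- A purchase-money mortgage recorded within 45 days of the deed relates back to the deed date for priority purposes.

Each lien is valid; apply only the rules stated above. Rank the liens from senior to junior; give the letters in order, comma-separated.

First, effective dates: C's effective date is the deed date, 2021-11-02; E relates back to 2019-10-20 (work commenced).
D, as a condominium assessment lien, has superpriority and ranks first.
Remaining liens by effective date: E (2019-10-20), A (2020-02-19), B (2020-10-27), C (2021-11-02).

D, E, A, B, C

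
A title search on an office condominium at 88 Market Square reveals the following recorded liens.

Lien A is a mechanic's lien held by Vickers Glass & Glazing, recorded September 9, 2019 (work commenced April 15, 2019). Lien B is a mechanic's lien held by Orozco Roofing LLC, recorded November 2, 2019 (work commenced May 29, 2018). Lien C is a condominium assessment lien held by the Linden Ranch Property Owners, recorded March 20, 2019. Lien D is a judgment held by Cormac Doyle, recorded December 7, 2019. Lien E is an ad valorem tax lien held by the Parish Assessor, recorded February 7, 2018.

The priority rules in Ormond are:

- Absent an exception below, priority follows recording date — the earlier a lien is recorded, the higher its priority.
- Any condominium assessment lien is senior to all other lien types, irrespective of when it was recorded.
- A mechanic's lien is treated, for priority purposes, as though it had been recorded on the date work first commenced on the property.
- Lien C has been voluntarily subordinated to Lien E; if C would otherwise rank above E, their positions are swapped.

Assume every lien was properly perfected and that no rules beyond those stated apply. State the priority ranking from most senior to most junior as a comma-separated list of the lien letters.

Effective dates: A relates back to April 15, 2019 (work commenced); B's effective date is May 29, 2018, when work began.
C, as a condominium assessment lien, has superpriority and ranks first.
Ordering the rest by effective date: E (February 7, 2018), B (May 29, 2018), A (April 15, 2019), D (December 7, 2019).
Because C would otherwise rank above E, the subordination swaps them.

E, C, B, A, D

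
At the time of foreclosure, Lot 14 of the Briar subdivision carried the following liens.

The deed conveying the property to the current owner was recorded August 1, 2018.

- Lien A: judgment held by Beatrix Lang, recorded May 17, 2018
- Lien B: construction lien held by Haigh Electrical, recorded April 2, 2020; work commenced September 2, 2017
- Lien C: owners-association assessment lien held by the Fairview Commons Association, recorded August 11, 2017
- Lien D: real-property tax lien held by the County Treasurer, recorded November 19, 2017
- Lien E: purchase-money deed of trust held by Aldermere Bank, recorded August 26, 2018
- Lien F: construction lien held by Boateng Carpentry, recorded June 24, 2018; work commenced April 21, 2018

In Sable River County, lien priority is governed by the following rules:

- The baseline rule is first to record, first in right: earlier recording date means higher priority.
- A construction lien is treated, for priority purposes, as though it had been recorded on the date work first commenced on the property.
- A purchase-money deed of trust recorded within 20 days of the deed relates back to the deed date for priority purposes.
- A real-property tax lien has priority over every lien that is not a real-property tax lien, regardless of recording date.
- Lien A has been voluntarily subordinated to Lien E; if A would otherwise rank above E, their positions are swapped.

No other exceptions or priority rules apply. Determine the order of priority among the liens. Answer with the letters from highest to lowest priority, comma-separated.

Adjusting effective dates: B relates back to September 2, 2017 (work commenced); E was recorded 25 days after the deed, outside the 20-day window, so it keeps its recording date; F's effective date is April 21, 2018, when work began.
D, as a real-property tax lien, has superpriority and ranks first.
The other liens, earliest effective date first: C (August 11, 2017), B (September 2, 2017), F (April 21, 2018), A (May 17, 2018), E (August 26, 2018).
Because A would otherwise rank above E, the subordination swaps them.

D, C, B, F, E, A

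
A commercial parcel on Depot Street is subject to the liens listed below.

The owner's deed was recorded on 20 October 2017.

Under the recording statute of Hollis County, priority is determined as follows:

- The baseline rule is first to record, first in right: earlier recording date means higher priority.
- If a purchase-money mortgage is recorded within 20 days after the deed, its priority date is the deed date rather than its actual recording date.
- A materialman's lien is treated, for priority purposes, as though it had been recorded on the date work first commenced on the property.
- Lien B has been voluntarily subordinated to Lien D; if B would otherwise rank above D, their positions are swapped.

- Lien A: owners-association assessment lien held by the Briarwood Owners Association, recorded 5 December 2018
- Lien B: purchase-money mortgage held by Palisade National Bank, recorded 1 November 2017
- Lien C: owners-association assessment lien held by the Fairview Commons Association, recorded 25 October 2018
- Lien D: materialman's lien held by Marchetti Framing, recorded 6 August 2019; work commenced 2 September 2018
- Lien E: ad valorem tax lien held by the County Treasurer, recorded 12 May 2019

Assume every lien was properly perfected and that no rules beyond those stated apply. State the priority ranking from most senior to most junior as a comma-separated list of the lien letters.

First, effective dates: B relates back to the deed date 20 October 2017; D's effective date is 2 September 2018, when work began.
Ordering by effective date: B (20 October 2017), D (2 September 2018), C (25 October 2018), A (5 December 2018), E (12 May 2019).
The subordination applies — B was senior to D — so B and D swap.

D, B, C, A, E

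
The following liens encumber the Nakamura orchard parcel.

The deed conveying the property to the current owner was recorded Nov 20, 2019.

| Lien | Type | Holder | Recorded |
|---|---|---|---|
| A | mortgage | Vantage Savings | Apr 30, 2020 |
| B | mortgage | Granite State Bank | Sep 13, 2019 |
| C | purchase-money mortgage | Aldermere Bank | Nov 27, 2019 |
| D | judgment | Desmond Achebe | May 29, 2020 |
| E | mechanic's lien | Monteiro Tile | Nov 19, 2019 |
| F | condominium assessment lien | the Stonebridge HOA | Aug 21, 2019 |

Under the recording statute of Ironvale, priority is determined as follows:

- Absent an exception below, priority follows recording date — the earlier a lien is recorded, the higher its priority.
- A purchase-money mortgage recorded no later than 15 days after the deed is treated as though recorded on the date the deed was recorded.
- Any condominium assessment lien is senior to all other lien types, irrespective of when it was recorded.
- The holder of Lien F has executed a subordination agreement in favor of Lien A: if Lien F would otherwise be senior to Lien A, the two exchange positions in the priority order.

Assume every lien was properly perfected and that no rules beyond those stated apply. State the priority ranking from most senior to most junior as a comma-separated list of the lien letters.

First, effective dates: C relates back to the deed date Nov 20, 2019.
As a condominium assessment lien, F is senior to every other lien.
Among the remaining liens, by effective date: B (Sep 13, 2019), E (Nov 19, 2019), C (Nov 20, 2019), A (Apr 30, 2020), D (May 29, 2020).
Because F would otherwise rank above A, the subordination swaps them.

A, B, E, C, F, D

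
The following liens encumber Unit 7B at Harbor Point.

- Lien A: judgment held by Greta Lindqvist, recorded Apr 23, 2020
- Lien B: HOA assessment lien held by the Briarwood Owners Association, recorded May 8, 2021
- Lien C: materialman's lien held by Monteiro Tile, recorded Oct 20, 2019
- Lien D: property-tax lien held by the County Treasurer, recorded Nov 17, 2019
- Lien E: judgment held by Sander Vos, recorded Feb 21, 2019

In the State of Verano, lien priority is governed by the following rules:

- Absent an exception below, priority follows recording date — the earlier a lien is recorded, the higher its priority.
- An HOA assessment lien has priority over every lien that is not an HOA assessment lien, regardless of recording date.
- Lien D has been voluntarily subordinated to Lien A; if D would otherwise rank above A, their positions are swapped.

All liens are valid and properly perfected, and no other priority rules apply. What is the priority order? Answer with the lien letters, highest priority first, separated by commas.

B, as an HOA assessment lien, has superpriority and ranks first.
Remaining liens by effective date: E (Feb 21, 2019), C (Oct 20, 2019), D (Nov 17, 2019), A (Apr 23, 2020).
D would otherwise be senior to A, so under the subordination agreement D and A exchange positions.

B, E, C, A, D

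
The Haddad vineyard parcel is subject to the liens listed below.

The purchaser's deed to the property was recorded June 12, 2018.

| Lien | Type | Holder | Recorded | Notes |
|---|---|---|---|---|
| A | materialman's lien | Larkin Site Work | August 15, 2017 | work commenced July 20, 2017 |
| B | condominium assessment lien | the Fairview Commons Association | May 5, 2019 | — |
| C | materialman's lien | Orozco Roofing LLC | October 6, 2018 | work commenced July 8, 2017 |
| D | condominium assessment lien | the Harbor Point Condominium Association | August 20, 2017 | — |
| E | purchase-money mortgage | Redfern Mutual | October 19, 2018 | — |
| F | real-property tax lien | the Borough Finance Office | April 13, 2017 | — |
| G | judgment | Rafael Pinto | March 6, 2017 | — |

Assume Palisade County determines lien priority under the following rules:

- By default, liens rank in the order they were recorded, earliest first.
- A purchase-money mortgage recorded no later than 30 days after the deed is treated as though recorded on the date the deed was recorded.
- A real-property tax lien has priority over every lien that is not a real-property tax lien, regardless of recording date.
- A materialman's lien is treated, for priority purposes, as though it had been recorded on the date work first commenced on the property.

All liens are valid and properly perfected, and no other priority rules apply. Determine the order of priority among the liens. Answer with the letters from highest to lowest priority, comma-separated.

F, G, C, A, D, E, B

Adjusting effective dates: A relates back to July 20, 2017 (work commenced); C relates back to July 8, 2017 (work commenced); E missed the 30-day window (129 days after the deed), so its recording date stands.
F, as a real-property tax lien, has superpriority and ranks first.
Remaining liens by effective date: G (March 6, 2017), C (July 8, 2017), A (July 20, 2017), D (August 20, 2017), E (October 19, 2018), B (May 5, 2019).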